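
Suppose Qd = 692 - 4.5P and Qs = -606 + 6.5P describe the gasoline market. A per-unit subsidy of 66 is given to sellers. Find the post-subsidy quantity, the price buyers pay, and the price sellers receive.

Pre-subsidy: 692 - 4.5P = -606 + 6.5P gives P* = 118, Q* = 161.
With the subsidy, sellers receive Ps = Pb + 66 for each unit, where Pb is the price buyers pay.
Supply in terms of Pb becomes Qs = -606 + 6.5(Pb + 66) = -177 + 6.5Pb. Setting this equal to demand: 692 - 4.5Pb = -177 + 6.5Pb, so Pb = 79.
Sellers receive Ps = 79 + 66 = 145; Q' = 692 − 4.5·79 = 336.5.

Q' = 336.5; buyers pay 79; sellers receive 145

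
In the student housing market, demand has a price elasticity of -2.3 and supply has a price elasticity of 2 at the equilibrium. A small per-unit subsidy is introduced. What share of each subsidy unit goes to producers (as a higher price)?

For a small subsidy around the equilibrium, the benefit split depends on the relative slopes, which at a point are proportional to the elasticities.
Buyer share = εs/(εs + |εd|) = 2/(2 + 2.3) = 20/43; seller share = |εd|/(εs + |εd|) = 23/43.
So producers capture 23/43 of the subsidy.

Producer share = 23/43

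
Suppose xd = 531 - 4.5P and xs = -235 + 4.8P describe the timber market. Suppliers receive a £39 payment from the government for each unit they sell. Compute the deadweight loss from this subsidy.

Pre-subsidy: 531 - 4.5P = -235 + 4.8P gives P* = 7660/93, x* = 4971/31.
With the subsidy, sellers receive Ps = Pb + 39 for each unit, where Pb is the price buyers pay.
Supply in terms of Pb becomes xs = -235 + 4.8(Pb + 39) = -47.8 + 4.8Pb. Setting this equal to demand: 531 - 4.5Pb = -47.8 + 4.8Pb, so Pb = 5788/93.
Sellers receive Ps = 5788/93 + 39 = 9415/93; x' = 531 − 4.5·(5788/93) = 7779/31.
The subsidy expands output by 7779/31 − 4971/31 = 2808/31 past the efficient level; on those units the gap between marginal cost and willingness to pay runs from 0 up to 39.
DWL = ½ × 39 × 2808/31 = 54756/31.

Deadweight loss = 54756/31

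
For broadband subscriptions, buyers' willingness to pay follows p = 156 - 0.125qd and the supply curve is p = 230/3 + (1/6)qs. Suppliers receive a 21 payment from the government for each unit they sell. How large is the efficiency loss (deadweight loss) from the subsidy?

Pre-subsidy: 156 - 0.125q = 230/3 + (1/6)q gives q* = 272 and p* = 122.
With the subsidy, sellers receive ps = pb + 21 for each unit, where pb is the price buyers pay.
On the curves, pb = 156 - 0.125q and ps = 230/3 + (1/6)q; the wedge ps − pb = 21 gives 230/3 + (1/6)q − (156 - 0.125q) = 21, so q' = 344.
Then pb = 156 − 0.125·344 = 113 and ps = 230/3 + (1/6)·344 = 134.
The subsidy expands output by 344 − 272 = 72 past the efficient level; on those units the gap between marginal cost and willingness to pay runs from 0 up to 21.
DWL = ½ × 21 × 72 = 756.

Deadweight loss = 756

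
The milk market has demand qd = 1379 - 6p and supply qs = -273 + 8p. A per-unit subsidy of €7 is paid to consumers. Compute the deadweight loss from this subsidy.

Deadweight loss = €84

Pre-subsidy: 1379 - 6p = -273 + 8p gives p* = 118, q* = 671.
With the rebate, buyers effectively pay pb = ps − 7, where ps is the price sellers receive.
Demand in terms of ps becomes qd = 1379 − 6(ps − 7) = 1421 - 6ps. Setting this equal to supply: 1421 - 6ps = -273 + 8ps, so ps = 121.
Buyers pay pb = 121 − 7 = 114; q' = -273 + 8·121 = 695.
The subsidy expands output by 695 − 671 = 24 past the efficient level; on those units the gap between marginal cost and willingness to pay runs from 0 up to 7.
DWL = ½ × 7 × 24 = 84.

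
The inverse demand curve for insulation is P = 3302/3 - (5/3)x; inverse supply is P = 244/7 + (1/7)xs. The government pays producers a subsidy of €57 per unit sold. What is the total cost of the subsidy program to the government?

Government cost = €35368.5

Pre-subsidy: 3302/3 - (5/3)x = 244/7 + (1/7)x gives x* = 589 and P* = 119.
With the subsidy, sellers receive Ps = Pb + 57 for each unit, where Pb is the price buyers pay.
On the curves, Pb = 3302/3 - (5/3)x and Ps = 244/7 + (1/7)x; the wedge Ps − Pb = 57 gives 244/7 + (1/7)x − (3302/3 - (5/3)x) = 57, so x' = 620.5.
Then Pb = 3302/3 − (5/3)·620.5 = 66.5 and Ps = 244/7 + (1/7)·620.5 = 123.5.
Government outlay = subsidy × quantity = 57 × 620.5 = 35368.5.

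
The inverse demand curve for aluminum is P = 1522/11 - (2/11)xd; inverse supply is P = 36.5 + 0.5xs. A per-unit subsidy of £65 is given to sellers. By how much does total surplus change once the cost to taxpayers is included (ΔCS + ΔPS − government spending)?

Net change in total surplus = -9295/3

Pre-subsidy: 1522/11 - (2/11)x = 36.5 + 0.5x gives x* = 149.4 and P* = 111.2.
With the subsidy, sellers receive Ps = Pb + 65 for each unit, where Pb is the price buyers pay.
On the curves, Pb = 1522/11 - (2/11)x and Ps = 36.5 + 0.5x; the wedge Ps − Pb = 65 gives 36.5 + 0.5x − (1522/11 - (2/11)x) = 65, so x' = 3671/15.
Then Pb = 1522/11 − (2/11)·(3671/15) = 1408/15 and Ps = 36.5 + 0.5·(3671/15) = 2383/15.
ΔCS = ½(149.4 + 3671/15)(111.2 − 1408/15) = 153712/45; ΔPS = ½(149.4 + 3671/15)(2383/15 − 111.2) = 422708/45.
Government spending = 65 × 3671/15 = 47723/3.
Net change = 153712/45 + 422708/45 − 47723/3 = -9295/3. The loss equals the DWL triangle ½·65·286/3.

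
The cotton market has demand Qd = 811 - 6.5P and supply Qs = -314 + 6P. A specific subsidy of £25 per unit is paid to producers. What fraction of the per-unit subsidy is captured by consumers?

Pre-subsidy: 811 - 6.5P = -314 + 6P gives P* = 90, Q* = 226.
With the subsidy, sellers receive Ps = Pb + 25 for each unit, where Pb is the price buyers pay.
Supply in terms of Pb becomes Qs = -314 + 6(Pb + 25) = -164 + 6Pb. Setting this equal to demand: 811 - 6.5Pb = -164 + 6Pb, so Pb = 78.
Sellers receive Ps = 78 + 25 = 103; Q' = 811 − 6.5·78 = 304.
Buyers' price falls by P* − Pb = 90 − 78 = 12; sellers' price rises by Ps − P* = 103 − 90 = 13.
So consumers capture 12/25 = 0.48 of each unit of subsidy.

Consumer share = 0.48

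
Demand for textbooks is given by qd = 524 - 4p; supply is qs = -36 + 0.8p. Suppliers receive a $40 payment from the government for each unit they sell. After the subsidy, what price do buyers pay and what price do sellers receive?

Buyers pay $110; sellers receive $150

Pre-subsidy: 524 - 4p = -36 + 0.8p gives p* = 350/3, q* = 172/3.
With the subsidy, sellers receive ps = pb + 40 for each unit, where pb is the price buyers pay.
Supply in terms of pb becomes qs = -36 + 0.8(pb + 40) = -4 + 0.8pb. Setting this equal to demand: 524 - 4pb = -4 + 0.8pb, so pb = 110.
Sellers receive ps = 110 + 40 = 150; q' = 524 − 4·110 = 84.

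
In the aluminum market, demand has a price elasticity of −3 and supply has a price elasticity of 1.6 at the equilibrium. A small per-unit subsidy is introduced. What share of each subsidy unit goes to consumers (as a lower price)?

For a small subsidy around the equilibrium, the benefit split depends on the relative slopes, which at a point are proportional to the elasticities.
Buyer share = εs/(εs + |εd|) = 1.6/(1.6 + 3) = 8/23; seller share = |εd|/(εs + |εd|) = 15/23.

Consumer share = 8/23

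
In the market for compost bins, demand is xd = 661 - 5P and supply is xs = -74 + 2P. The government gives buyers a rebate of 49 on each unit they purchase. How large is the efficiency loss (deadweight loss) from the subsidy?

Pre-subsidy: 661 - 5P = -74 + 2P gives P* = 105, x* = 136.
With the rebate, buyers effectively pay Pb = Ps − 49, where Ps is the price sellers receive.
Demand in terms of Ps becomes xd = 661 − 5(Ps − 49) = 906 - 5Ps. Setting this equal to supply: 906 - 5Ps = -74 + 2Ps, so Ps = 140.
Buyers pay Pb = 140 − 49 = 91; x' = -74 + 2·140 = 206.
The subsidy expands output by 206 − 136 = 70 past the efficient level; on those units the gap between marginal cost and willingness to pay runs from 0 up to 49.
DWL = ½ × 49 × 70 = 1715.

Deadweight loss = 1715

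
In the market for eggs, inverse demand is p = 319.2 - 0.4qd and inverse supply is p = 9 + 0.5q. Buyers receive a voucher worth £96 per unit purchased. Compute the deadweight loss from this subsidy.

Deadweight loss = £5120

Pre-subsidy: 319.2 - 0.4q = 9 + 0.5q gives q* = 1034/3 and p* = 544/3.
With the rebate, buyers effectively pay pb = ps − 96, where ps is the price sellers receive.
On the curves, pb = 319.2 - 0.4q and ps = 9 + 0.5q; the wedge ps − pb = 96 gives 9 + 0.5q − (319.2 - 0.4q) = 96, so q' = 1354/3.
Then pb = 319.2 − 0.4·(1354/3) = 416/3 and ps = 9 + 0.5·(1354/3) = 704/3.
The subsidy expands output by 1354/3 − 1034/3 = 320/3 past the efficient level; on those units the gap between marginal cost and willingness to pay runs from 0 up to 96.
DWL = ½ × 96 × 320/3 = 5120.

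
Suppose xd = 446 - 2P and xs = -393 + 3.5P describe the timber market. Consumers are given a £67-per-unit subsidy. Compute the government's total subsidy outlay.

Government cost = 166696/11

Pre-subsidy: 446 - 2P = -393 + 3.5P gives P* = 1678/11, x* = 1550/11.
With the rebate, buyers effectively pay Pb = Ps − 67, where Ps is the price sellers receive.
Demand in terms of Ps becomes xd = 446 − 2(Ps − 67) = 580 - 2Ps. Setting this equal to supply: 580 - 2Ps = -393 + 3.5Ps, so Ps = 1946/11.
Buyers pay Pb = 1946/11 − 67 = 1209/11; x' = -393 + 3.5·(1946/11) = 2488/11.
Government outlay = subsidy × quantity = 67 × 2488/11 = 166696/11.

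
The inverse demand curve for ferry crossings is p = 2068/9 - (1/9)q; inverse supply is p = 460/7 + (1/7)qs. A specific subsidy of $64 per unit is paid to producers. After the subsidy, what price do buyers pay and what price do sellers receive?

Pre-subsidy: 2068/9 - (1/9)q = 460/7 + (1/7)q gives q* = 646 and p* = 158.
With the subsidy, sellers receive ps = pb + 64 for each unit, where pb is the price buyers pay.
On the curves, pb = 2068/9 - (1/9)q and ps = 460/7 + (1/7)q; the wedge ps − pb = 64 gives 460/7 + (1/7)q − (2068/9 - (1/9)q) = 64, so q' = 898.
Then pb = 2068/9 − (1/9)·898 = 130 and ps = 460/7 + (1/7)·898 = 194.

Buyers pay $130; sellers receive $194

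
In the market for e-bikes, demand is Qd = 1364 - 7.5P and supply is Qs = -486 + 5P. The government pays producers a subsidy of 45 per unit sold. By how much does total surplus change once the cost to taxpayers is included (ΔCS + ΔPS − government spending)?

Pre-subsidy: 1364 - 7.5P = -486 + 5P gives P* = 148, Q* = 254.
With the subsidy, sellers receive Ps = Pb + 45 for each unit, where Pb is the price buyers pay.
Supply in terms of Pb becomes Qs = -486 + 5(Pb + 45) = -261 + 5Pb. Setting this equal to demand: 1364 - 7.5Pb = -261 + 5Pb, so Pb = 130.
Sellers receive Ps = 130 + 45 = 175; Q' = 1364 − 7.5·130 = 389.
ΔCS = ½(254 + 389)(148 − 130) = 5787; ΔPS = ½(254 + 389)(175 − 148) = 8680.5.
Government spending = 45 × 389 = 17505.
Net change = 5787 + 8680.5 − 17505 = -3037.5. The loss equals the DWL triangle ½·45·135.

Net change in total surplus = -3037.5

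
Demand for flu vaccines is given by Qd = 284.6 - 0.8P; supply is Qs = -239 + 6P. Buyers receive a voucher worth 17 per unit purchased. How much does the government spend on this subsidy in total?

Government cost = 3995

Pre-subsidy: 284.6 - 0.8P = -239 + 6P gives P* = 77, Q* = 223.
With the rebate, buyers effectively pay Pb = Ps − 17, where Ps is the price sellers receive.
Demand in terms of Ps becomes Qd = 284.6 − 0.8(Ps − 17) = 298.2 - 0.8Ps. Setting this equal to supply: 298.2 - 0.8Ps = -239 + 6Ps, so Ps = 79.
Buyers pay Pb = 79 − 17 = 62; Q' = -239 + 6·79 = 235.
Government outlay = subsidy × quantity = 17 × 235 = 3995.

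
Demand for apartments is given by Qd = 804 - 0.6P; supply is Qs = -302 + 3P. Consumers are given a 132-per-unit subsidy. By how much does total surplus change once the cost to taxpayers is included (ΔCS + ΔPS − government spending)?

Pre-subsidy: 804 - 0.6P = -302 + 3P gives P* = 2765/9, Q* = 1859/3.
With the rebate, buyers effectively pay Pb = Ps − 132, where Ps is the price sellers receive.
Demand in terms of Ps becomes Qd = 804 − 0.6(Ps − 132) = 883.2 - 0.6Ps. Setting this equal to supply: 883.2 - 0.6Ps = -302 + 3Ps, so Ps = 2963/9.
Buyers pay Pb = 2963/9 − 132 = 1775/9; Q' = -302 + 3·(2963/9) = 2057/3.
ΔCS = ½(1859/3 + 2057/3)(2765/9 − 1775/9) = 215380/3; ΔPS = ½(1859/3 + 2057/3)(2963/9 − 2765/9) = 43076/3.
Government spending = 132 × 2057/3 = 90508.
Net change = 215380/3 + 43076/3 − 90508 = -4356. The loss equals the DWL triangle ½·132·66.

Net change in total surplus = -4356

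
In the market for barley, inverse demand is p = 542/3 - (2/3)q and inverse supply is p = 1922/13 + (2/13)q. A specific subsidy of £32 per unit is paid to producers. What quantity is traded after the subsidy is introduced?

Pre-subsidy: 542/3 - (2/3)q = 1922/13 + (2/13)q gives q* = 40 and p* = 154.
With the subsidy, sellers receive ps = pb + 32 for each unit, where pb is the price buyers pay.
On the curves, pb = 542/3 - (2/3)q and ps = 1922/13 + (2/13)q; the wedge ps − pb = 32 gives 1922/13 + (2/13)q − (542/3 - (2/3)q) = 32, so q' = 79.
Then pb = 542/3 − (2/3)·79 = 128 and ps = 1922/13 + (2/13)·79 = 160.

q' = 79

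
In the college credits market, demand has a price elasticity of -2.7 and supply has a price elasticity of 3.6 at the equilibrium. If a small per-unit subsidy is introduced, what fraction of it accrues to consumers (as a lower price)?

For a small subsidy around the equilibrium, the benefit split depends on the relative slopes, which at a point are proportional to the elasticities.
Buyer share = εs/(εs + |εd|) = 3.6/(3.6 + 2.7) = 4/7; seller share = |εd|/(εs + |εd|) = 3/7.

Consumer share = 4/7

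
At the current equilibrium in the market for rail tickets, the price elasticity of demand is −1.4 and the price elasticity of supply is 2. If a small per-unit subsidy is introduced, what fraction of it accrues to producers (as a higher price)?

For a small subsidy around the equilibrium, the benefit split depends on the relative slopes, which at a point are proportional to the elasticities.
Buyer share = εs/(εs + |εd|) = 2/(2 + 1.4) = 10/17; seller share = |εd|/(εs + |εd|) = 7/17.
So producers capture 7/17 of the subsidy.

Producer share = 7/17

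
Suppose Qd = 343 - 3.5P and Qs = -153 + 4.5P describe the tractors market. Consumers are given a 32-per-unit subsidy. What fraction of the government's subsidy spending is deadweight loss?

DWL / government spending = 1/6

Pre-subsidy: 343 - 3.5P = -153 + 4.5P gives P* = 62, Q* = 126.
With the rebate, buyers effectively pay Pb = Ps − 32, where Ps is the price sellers receive.
Demand in terms of Ps becomes Qd = 343 − 3.5(Ps − 32) = 455 - 3.5Ps. Setting this equal to supply: 455 - 3.5Ps = -153 + 4.5Ps, so Ps = 76.
Buyers pay Pb = 76 − 32 = 44; Q' = -153 + 4.5·76 = 189.
ΔCS = ½(126 + 189)(62 − 44) = 2835; ΔPS = ½(126 + 189)(76 − 62) = 2205.
Government spending = 32 × 189 = 6048.
DWL = ½ × 32 × (189 − 126) = 1008; fraction = 1008 / 6048 = 1/6.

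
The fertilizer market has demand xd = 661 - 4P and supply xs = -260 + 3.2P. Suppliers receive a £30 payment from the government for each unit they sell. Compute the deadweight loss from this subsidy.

Deadweight loss = £800

Pre-subsidy: 661 - 4P = -260 + 3.2P gives P* = 1535/12, x* = 448/3.
With the subsidy, sellers receive Ps = Pb + 30 for each unit, where Pb is the price buyers pay.
Supply in terms of Pb becomes xs = -260 + 3.2(Pb + 30) = -164 + 3.2Pb. Setting this equal to demand: 661 - 4Pb = -164 + 3.2Pb, so Pb = 1375/12.
Sellers receive Ps = 1375/12 + 30 = 1735/12; x' = 661 − 4·(1375/12) = 608/3.
The subsidy expands output by 608/3 − 448/3 = 160/3 past the efficient level; on those units the gap between marginal cost and willingness to pay runs from 0 up to 30.
DWL = ½ × 30 × 160/3 = 800.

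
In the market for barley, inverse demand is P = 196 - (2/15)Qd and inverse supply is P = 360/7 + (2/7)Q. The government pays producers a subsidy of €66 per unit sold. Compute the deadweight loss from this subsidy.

Pre-subsidy: 196 - (2/15)Q = 360/7 + (2/7)Q gives Q* = 345 and P* = 150.
With the subsidy, sellers receive Ps = Pb + 66 for each unit, where Pb is the price buyers pay.
On the curves, Pb = 196 - (2/15)Q and Ps = 360/7 + (2/7)Q; the wedge Ps − Pb = 66 gives 360/7 + (2/7)Q − (196 - (2/15)Q) = 66, so Q' = 502.5.
Then Pb = 196 − (2/15)·502.5 = 129 and Ps = 360/7 + (2/7)·502.5 = 195.
The subsidy expands output by 502.5 − 345 = 157.5 past the efficient level; on those units the gap between marginal cost and willingness to pay runs from 0 up to 66.
DWL = ½ × 66 × 157.5 = 5197.5.

Deadweight loss = €5197.5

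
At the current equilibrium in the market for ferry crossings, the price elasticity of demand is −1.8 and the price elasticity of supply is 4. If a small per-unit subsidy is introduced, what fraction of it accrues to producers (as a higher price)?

Producer share = 9/29

For a small subsidy around the equilibrium, the benefit split depends on the relative slopes, which at a point are proportional to the elasticities.
Buyer share = εs/(εs + |εd|) = 4/(4 + 1.8) = 20/29; seller share = |εd|/(εs + |εd|) = 9/29.
So producers capture 9/29 of the subsidy.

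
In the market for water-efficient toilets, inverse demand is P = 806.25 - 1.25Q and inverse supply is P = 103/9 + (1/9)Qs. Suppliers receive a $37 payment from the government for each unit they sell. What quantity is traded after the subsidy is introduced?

Q' = 29945/49

Pre-subsidy: 806.25 - 1.25Q = 103/9 + (1/9)Q gives Q* = 28613/49 and P* = 3740/49.
With the subsidy, sellers receive Ps = Pb + 37 for each unit, where Pb is the price buyers pay.
On the curves, Pb = 806.25 - 1.25Q and Ps = 103/9 + (1/9)Q; the wedge Ps − Pb = 37 gives 103/9 + (1/9)Q − (806.25 - 1.25Q) = 37, so Q' = 29945/49.
Then Pb = 806.25 − 1.25·(29945/49) = 2075/49 and Ps = 103/9 + (1/9)·(29945/49) = 3888/49.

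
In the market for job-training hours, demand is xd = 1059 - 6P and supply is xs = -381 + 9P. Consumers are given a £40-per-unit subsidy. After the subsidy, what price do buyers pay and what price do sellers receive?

Pre-subsidy: 1059 - 6P = -381 + 9P gives P* = 96, x* = 483.
With the rebate, buyers effectively pay Pb = Ps − 40, where Ps is the price sellers receive.
Demand in terms of Ps becomes xd = 1059 − 6(Ps − 40) = 1299 - 6Ps. Setting this equal to supply: 1299 - 6Ps = -381 + 9Ps, so Ps = 112.
Buyers pay Pb = 112 − 40 = 72; x' = -381 + 9·112 = 627.

Buyers pay £72; sellers receive £112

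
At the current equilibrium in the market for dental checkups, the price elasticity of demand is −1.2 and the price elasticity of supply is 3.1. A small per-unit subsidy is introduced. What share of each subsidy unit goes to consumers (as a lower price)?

For a small subsidy around the equilibrium, the benefit split depends on the relative slopes, which at a point are proportional to the elasticities.
Buyer share = εs/(εs + |εd|) = 3.1/(3.1 + 1.2) = 31/43; seller share = |εd|/(εs + |εd|) = 12/43.

Consumer share = 31/43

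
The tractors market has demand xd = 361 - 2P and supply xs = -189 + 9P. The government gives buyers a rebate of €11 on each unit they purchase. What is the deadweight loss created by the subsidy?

Deadweight loss = €99

Pre-subsidy: 361 - 2P = -189 + 9P gives P* = 50, x* = 261.
With the rebate, buyers effectively pay Pb = Ps − 11, where Ps is the price sellers receive.
Demand in terms of Ps becomes xd = 361 − 2(Ps − 11) = 383 - 2Ps. Setting this equal to supply: 383 - 2Ps = -189 + 9Ps, so Ps = 52.
Buyers pay Pb = 52 − 11 = 41; x' = -189 + 9·52 = 279.
The subsidy expands output by 279 − 261 = 18 past the efficient level; on those units the gap between marginal cost and willingness to pay runs from 0 up to 11.
DWL = ½ × 11 × 18 = 99.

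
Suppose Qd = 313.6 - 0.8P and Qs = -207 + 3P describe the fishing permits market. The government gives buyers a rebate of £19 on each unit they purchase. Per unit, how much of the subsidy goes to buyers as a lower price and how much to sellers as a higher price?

Buyers gain £15 per unit; sellers gain £4 per unit

Pre-subsidy: 313.6 - 0.8P = -207 + 3P gives P* = 137, Q* = 204.
With the rebate, buyers effectively pay Pb = Ps − 19, where Ps is the price sellers receive.
Demand in terms of Ps becomes Qd = 313.6 − 0.8(Ps − 19) = 328.8 - 0.8Ps. Setting this equal to supply: 328.8 - 0.8Ps = -207 + 3Ps, so Ps = 141.
Buyers pay Pb = 141 − 19 = 122; Q' = -207 + 3·141 = 216.
Buyers' price falls by P* − Pb = 137 − 122 = 15; sellers' price rises by Ps − P* = 141 − 137 = 4.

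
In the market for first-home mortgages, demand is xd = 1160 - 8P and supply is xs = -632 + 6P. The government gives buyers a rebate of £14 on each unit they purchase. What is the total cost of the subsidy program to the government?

Government cost = £2576

Pre-subsidy: 1160 - 8P = -632 + 6P gives P* = 128, x* = 136.
With the rebate, buyers effectively pay Pb = Ps − 14, where Ps is the price sellers receive.
Demand in terms of Ps becomes xd = 1160 − 8(Ps − 14) = 1272 - 8Ps. Setting this equal to supply: 1272 - 8Ps = -632 + 6Ps, so Ps = 136.
Buyers pay Pb = 136 − 14 = 122; x' = -632 + 6·136 = 184.
Government outlay = subsidy × quantity = 14 × 184 = 2576.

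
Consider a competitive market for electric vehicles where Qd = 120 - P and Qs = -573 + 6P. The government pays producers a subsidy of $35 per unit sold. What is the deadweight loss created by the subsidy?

Pre-subsidy: 120 - P = -573 + 6P gives P* = 99, Q* = 21.
With the subsidy, sellers receive Ps = Pb + 35 for each unit, where Pb is the price buyers pay.
Supply in terms of Pb becomes Qs = -573 + 6(Pb + 35) = -363 + 6Pb. Setting this equal to demand: 120 - Pb = -363 + 6Pb, so Pb = 69.
Sellers receive Ps = 69 + 35 = 104; Q' = 120 − 1·69 = 51.
The subsidy expands output by 51 − 21 = 30 past the efficient level; on those units the gap between marginal cost and willingness to pay runs from 0 up to 35.
DWL = ½ × 35 × 30 = 525.

Deadweight loss = $525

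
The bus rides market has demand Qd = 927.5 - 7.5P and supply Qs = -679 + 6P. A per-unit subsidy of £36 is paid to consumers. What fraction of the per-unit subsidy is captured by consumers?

Consumer share = 4/9

Pre-subsidy: 927.5 - 7.5P = -679 + 6P gives P* = 119, Q* = 35.
With the rebate, buyers effectively pay Pb = Ps − 36, where Ps is the price sellers receive.
Demand in terms of Ps becomes Qd = 927.5 − 7.5(Ps − 36) = 1197.5 - 7.5Ps. Setting this equal to supply: 1197.5 - 7.5Ps = -679 + 6Ps, so Ps = 139.
Buyers pay Pb = 139 − 36 = 103; Q' = -679 + 6·139 = 155.
Buyers' price falls by P* − Pb = 119 − 103 = 16; sellers' price rises by Ps − P* = 139 − 119 = 20.
So consumers capture 16/36 = 4/9 of each unit of subsidy.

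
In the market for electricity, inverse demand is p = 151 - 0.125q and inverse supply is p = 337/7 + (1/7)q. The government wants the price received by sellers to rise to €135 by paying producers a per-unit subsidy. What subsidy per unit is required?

Required subsidy s = €60 per unit

At a seller price of 135, quantity supplied is -337 + 7·135 = 608.
Buyers absorb 608 only when they pay pb = 151 − 0.125·608 = 75.
s = ps − pb = 135 − 75 = 60.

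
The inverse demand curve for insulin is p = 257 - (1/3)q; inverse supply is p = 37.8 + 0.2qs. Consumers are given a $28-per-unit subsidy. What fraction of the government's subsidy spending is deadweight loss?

Pre-subsidy: 257 - (1/3)q = 37.8 + 0.2q gives q* = 411 and p* = 120.
With the rebate, buyers effectively pay pb = ps − 28, where ps is the price sellers receive.
On the curves, pb = 257 - (1/3)q and ps = 37.8 + 0.2q; the wedge ps − pb = 28 gives 37.8 + 0.2q − (257 - (1/3)q) = 28, so q' = 463.5.
Then pb = 257 − (1/3)·463.5 = 102.5 and ps = 37.8 + 0.2·463.5 = 130.5.
ΔCS = ½(411 + 463.5)(120 − 102.5) = 7651.875; ΔPS = ½(411 + 463.5)(130.5 − 120) = 4591.125.
Government spending = 28 × 463.5 = 12978.
DWL = ½ × 28 × (463.5 − 411) = 735; fraction = 735 / 12978 = 35/618.

DWL / government spending = 35/618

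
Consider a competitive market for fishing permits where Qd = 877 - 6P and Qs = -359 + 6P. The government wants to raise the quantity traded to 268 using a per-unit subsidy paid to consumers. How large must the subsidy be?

At Q = 268, invert demand for the buyer price: Pb = (877 − 268)/6 = 101.5; invert supply for the seller price: Ps = (268 − (-359))/6 = 104.5.
The subsidy must fill the gap: s = Ps − Pb = 104.5 − 101.5 = 3.

Required subsidy s = 3 per unit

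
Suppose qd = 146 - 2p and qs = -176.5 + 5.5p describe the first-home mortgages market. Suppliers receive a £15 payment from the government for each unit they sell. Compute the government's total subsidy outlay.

Government cost = £1230

Pre-subsidy: 146 - 2p = -176.5 + 5.5p gives p* = 43, q* = 60.
With the subsidy, sellers receive ps = pb + 15 for each unit, where pb is the price buyers pay.
Supply in terms of pb becomes qs = -176.5 + 5.5(pb + 15) = -94 + 5.5pb. Setting this equal to demand: 146 - 2pb = -94 + 5.5pb, so pb = 32.
Sellers receive ps = 32 + 15 = 47; q' = 146 − 2·32 = 82.
Government outlay = subsidy × quantity = 15 × 82 = 1230.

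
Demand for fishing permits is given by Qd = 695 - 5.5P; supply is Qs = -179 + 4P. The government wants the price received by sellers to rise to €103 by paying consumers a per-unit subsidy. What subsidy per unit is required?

At a seller price of 103, quantity supplied is -179 + 4·103 = 233.
Buyers absorb 233 only when they pay Pb with 695 − 5.5·Pb = 233, i.e. Pb = 84.
s = Ps − Pb = 103 − 84 = 19.

Required subsidy s = €19 per unit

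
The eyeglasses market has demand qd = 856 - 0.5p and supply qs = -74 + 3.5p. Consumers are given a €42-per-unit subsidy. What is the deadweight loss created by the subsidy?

Pre-subsidy: 856 - 0.5p = -74 + 3.5p gives p* = 232.5, q* = 739.75.
With the rebate, buyers effectively pay pb = ps − 42, where ps is the price sellers receive.
Demand in terms of ps becomes qd = 856 − 0.5(ps − 42) = 877 - 0.5ps. Setting this equal to supply: 877 - 0.5ps = -74 + 3.5ps, so ps = 237.75.
Buyers pay pb = 237.75 − 42 = 195.75; q' = -74 + 3.5·237.75 = 758.125.
The subsidy expands output by 758.125 − 739.75 = 18.375 past the efficient level; on those units the gap between marginal cost and willingness to pay runs from 0 up to 42.
DWL = ½ × 42 × 18.375 = 385.875.

Deadweight loss = €385.875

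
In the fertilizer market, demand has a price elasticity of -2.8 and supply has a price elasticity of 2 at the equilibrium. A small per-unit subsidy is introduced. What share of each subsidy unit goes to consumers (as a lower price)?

For a small subsidy around the equilibrium, the benefit split depends on the relative slopes, which at a point are proportional to the elasticities.
Buyer share = εs/(εs + |εd|) = 2/(2 + 2.8) = 5/12; seller share = |εd|/(εs + |εd|) = 7/12.

Consumer share = 5/12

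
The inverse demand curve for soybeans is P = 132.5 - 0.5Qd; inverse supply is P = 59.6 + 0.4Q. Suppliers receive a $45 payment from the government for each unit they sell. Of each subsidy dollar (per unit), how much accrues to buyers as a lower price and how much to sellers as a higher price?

Buyers gain $25 per unit; sellers gain $20 per unit

Pre-subsidy: 132.5 - 0.5Q = 59.6 + 0.4Q gives Q* = 81 and P* = 92.
With the subsidy, sellers receive Ps = Pb + 45 for each unit, where Pb is the price buyers pay.
On the curves, Pb = 132.5 - 0.5Q and Ps = 59.6 + 0.4Q; the wedge Ps − Pb = 45 gives 59.6 + 0.4Q − (132.5 - 0.5Q) = 45, so Q' = 131.
Then Pb = 132.5 − 0.5·131 = 67 and Ps = 59.6 + 0.4·131 = 112.
Buyers' price falls by P* − Pb = 92 − 67 = 25; sellers' price rises by Ps − P* = 112 − 92 = 20.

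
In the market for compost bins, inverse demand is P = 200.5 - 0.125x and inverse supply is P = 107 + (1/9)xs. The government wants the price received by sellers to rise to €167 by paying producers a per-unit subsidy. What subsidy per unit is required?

At a seller price of 167, quantity supplied is -963 + 9·167 = 540.
Buyers absorb 540 only when they pay Pb = 200.5 − 0.125·540 = 133.
s = Ps − Pb = 167 − 133 = 34.

Required subsidy s = €34 per unit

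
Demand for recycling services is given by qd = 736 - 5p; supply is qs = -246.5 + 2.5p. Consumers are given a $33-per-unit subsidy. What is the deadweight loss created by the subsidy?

Deadweight loss = $907.5

Pre-subsidy: 736 - 5p = -246.5 + 2.5p gives p* = 131, q* = 81.
With the rebate, buyers effectively pay pb = ps − 33, where ps is the price sellers receive.
Demand in terms of ps becomes qd = 736 − 5(ps − 33) = 901 - 5ps. Setting this equal to supply: 901 - 5ps = -246.5 + 2.5ps, so ps = 153.
Buyers pay pb = 153 − 33 = 120; q' = -246.5 + 2.5·153 = 136.
The subsidy expands output by 136 − 81 = 55 past the efficient level; on those units the gap between marginal cost and willingness to pay runs from 0 up to 33.
DWL = ½ × 33 × 55 = 907.5.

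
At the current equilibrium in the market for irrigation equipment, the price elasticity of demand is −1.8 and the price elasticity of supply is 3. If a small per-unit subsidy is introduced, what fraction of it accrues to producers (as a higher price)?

Producer share = 0.375

For a small subsidy around the equilibrium, the benefit split depends on the relative slopes, which at a point are proportional to the elasticities.
Buyer share = εs/(εs + |εd|) = 3/(3 + 1.8) = 0.625; seller share = |εd|/(εs + |εd|) = 0.375.
So producers capture 0.375 of the subsidy.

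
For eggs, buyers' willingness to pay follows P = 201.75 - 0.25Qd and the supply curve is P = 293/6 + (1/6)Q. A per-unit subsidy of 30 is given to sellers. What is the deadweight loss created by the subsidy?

Pre-subsidy: 201.75 - 0.25Q = 293/6 + (1/6)Q gives Q* = 367 and P* = 110.
With the subsidy, sellers receive Ps = Pb + 30 for each unit, where Pb is the price buyers pay.
On the curves, Pb = 201.75 - 0.25Q and Ps = 293/6 + (1/6)Q; the wedge Ps − Pb = 30 gives 293/6 + (1/6)Q − (201.75 - 0.25Q) = 30, so Q' = 439.
Then Pb = 201.75 − 0.25·439 = 92 and Ps = 293/6 + (1/6)·439 = 122.
The subsidy expands output by 439 − 367 = 72 past the efficient level; on those units the gap between marginal cost and willingness to pay runs from 0 up to 30.
DWL = ½ × 30 × 72 = 1080.

Deadweight loss = 1080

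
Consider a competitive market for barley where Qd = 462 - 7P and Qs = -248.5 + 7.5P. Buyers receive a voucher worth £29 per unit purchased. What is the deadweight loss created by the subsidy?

Pre-subsidy: 462 - 7P = -248.5 + 7.5P gives P* = 49, Q* = 119.
With the rebate, buyers effectively pay Pb = Ps − 29, where Ps is the price sellers receive.
Demand in terms of Ps becomes Qd = 462 − 7(Ps − 29) = 665 - 7Ps. Setting this equal to supply: 665 - 7Ps = -248.5 + 7.5Ps, so Ps = 63.
Buyers pay Pb = 63 − 29 = 34; Q' = -248.5 + 7.5·63 = 224.
The subsidy expands output by 224 − 119 = 105 past the efficient level; on those units the gap between marginal cost and willingness to pay runs from 0 up to 29.
DWL = ½ × 29 × 105 = 1522.5.

Deadweight loss = £1522.5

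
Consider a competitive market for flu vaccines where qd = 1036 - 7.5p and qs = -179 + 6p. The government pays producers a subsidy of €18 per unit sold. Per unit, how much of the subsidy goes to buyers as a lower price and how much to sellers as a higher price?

Pre-subsidy: 1036 - 7.5p = -179 + 6p gives p* = 90, q* = 361.
With the subsidy, sellers receive ps = pb + 18 for each unit, where pb is the price buyers pay.
Supply in terms of pb becomes qs = -179 + 6(pb + 18) = -71 + 6pb. Setting this equal to demand: 1036 - 7.5pb = -71 + 6pb, so pb = 82.
Sellers receive ps = 82 + 18 = 100; q' = 1036 − 7.5·82 = 421.
Buyers' price falls by p* − pb = 90 − 82 = 8; sellers' price rises by ps − p* = 100 − 90 = 10.

Buyers gain €8 per unit; sellers gain €10 per unit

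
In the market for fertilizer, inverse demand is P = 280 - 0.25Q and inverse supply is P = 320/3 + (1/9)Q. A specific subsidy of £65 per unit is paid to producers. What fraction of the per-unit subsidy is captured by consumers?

Consumer share = 9/13

Pre-subsidy: 280 - 0.25Q = 320/3 + (1/9)Q gives Q* = 480 and P* = 160.
With the subsidy, sellers receive Ps = Pb + 65 for each unit, where Pb is the price buyers pay.
On the curves, Pb = 280 - 0.25Q and Ps = 320/3 + (1/9)Q; the wedge Ps − Pb = 65 gives 320/3 + (1/9)Q − (280 - 0.25Q) = 65, so Q' = 660.
Then Pb = 280 − 0.25·660 = 115 and Ps = 320/3 + (1/9)·660 = 180.
Buyers' price falls by P* − Pb = 160 − 115 = 45; sellers' price rises by Ps − P* = 180 − 160 = 20.
So consumers capture 45/65 = 9/13 of each unit of subsidy.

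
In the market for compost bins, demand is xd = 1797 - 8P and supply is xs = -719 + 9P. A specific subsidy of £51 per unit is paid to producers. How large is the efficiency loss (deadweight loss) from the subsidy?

Deadweight loss = £5508

Pre-subsidy: 1797 - 8P = -719 + 9P gives P* = 148, x* = 613.
With the subsidy, sellers receive Ps = Pb + 51 for each unit, where Pb is the price buyers pay.
Supply in terms of Pb becomes xs = -719 + 9(Pb + 51) = -260 + 9Pb. Setting this equal to demand: 1797 - 8Pb = -260 + 9Pb, so Pb = 121.
Sellers receive Ps = 121 + 51 = 172; x' = 1797 − 8·121 = 829.
The subsidy expands output by 829 − 613 = 216 past the efficient level; on those units the gap between marginal cost and willingness to pay runs from 0 up to 51.
DWL = ½ × 51 × 216 = 5508.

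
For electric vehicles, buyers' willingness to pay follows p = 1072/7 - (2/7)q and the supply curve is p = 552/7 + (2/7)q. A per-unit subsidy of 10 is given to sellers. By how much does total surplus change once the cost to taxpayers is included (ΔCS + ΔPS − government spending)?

Pre-subsidy: 1072/7 - (2/7)q = 552/7 + (2/7)q gives q* = 130 and p* = 116.
With the subsidy, sellers receive ps = pb + 10 for each unit, where pb is the price buyers pay.
On the curves, pb = 1072/7 - (2/7)q and ps = 552/7 + (2/7)q; the wedge ps − pb = 10 gives 552/7 + (2/7)q − (1072/7 - (2/7)q) = 10, so q' = 147.5.
Then pb = 1072/7 − (2/7)·147.5 = 111 and ps = 552/7 + (2/7)·147.5 = 121.
ΔCS = ½(130 + 147.5)(116 − 111) = 693.75; ΔPS = ½(130 + 147.5)(121 − 116) = 693.75.
Government spending = 10 × 147.5 = 1475.
Net change = 693.75 + 693.75 − 1475 = -87.5. The loss equals the DWL triangle ½·10·17.5.

Net change in total surplus = -87.5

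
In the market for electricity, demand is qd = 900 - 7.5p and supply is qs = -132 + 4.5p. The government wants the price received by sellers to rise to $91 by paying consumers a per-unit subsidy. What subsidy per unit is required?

At a seller price of 91, quantity supplied is -132 + 4.5·91 = 277.5.
Buyers absorb 277.5 only when they pay pb with 900 − 7.5·pb = 277.5, i.e. pb = 83.
s = ps − pb = 91 − 83 = 8.

Required subsidy s = $8 per unit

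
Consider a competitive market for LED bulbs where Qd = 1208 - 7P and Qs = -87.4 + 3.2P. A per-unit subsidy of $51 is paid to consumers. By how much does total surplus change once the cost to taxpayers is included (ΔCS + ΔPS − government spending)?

Net change in total surplus = -$2856

Pre-subsidy: 1208 - 7P = -87.4 + 3.2P gives P* = 127, Q* = 319.
With the rebate, buyers effectively pay Pb = Ps − 51, where Ps is the price sellers receive.
Demand in terms of Ps becomes Qd = 1208 − 7(Ps − 51) = 1565 - 7Ps. Setting this equal to supply: 1565 - 7Ps = -87.4 + 3.2Ps, so Ps = 162.
Buyers pay Pb = 162 − 51 = 111; Q' = -87.4 + 3.2·162 = 431.
ΔCS = ½(319 + 431)(127 − 111) = 6000; ΔPS = ½(319 + 431)(162 − 127) = 13125.
Government spending = 51 × 431 = 21981.
Net change = 6000 + 13125 − 21981 = -2856. The loss equals the DWL triangle ½·51·112.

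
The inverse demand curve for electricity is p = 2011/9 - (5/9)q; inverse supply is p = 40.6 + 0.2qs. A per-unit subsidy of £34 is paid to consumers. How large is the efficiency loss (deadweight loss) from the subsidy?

Deadweight loss = £765

Pre-subsidy: 2011/9 - (5/9)q = 40.6 + 0.2q gives q* = 242 and p* = 89.
With the rebate, buyers effectively pay pb = ps − 34, where ps is the price sellers receive.
On the curves, pb = 2011/9 - (5/9)q and ps = 40.6 + 0.2q; the wedge ps − pb = 34 gives 40.6 + 0.2q − (2011/9 - (5/9)q) = 34, so q' = 287.
Then pb = 2011/9 − (5/9)·287 = 64 and ps = 40.6 + 0.2·287 = 98.
The subsidy expands output by 287 − 242 = 45 past the efficient level; on those units the gap between marginal cost and willingness to pay runs from 0 up to 34.
DWL = ½ × 34 × 45 = 765.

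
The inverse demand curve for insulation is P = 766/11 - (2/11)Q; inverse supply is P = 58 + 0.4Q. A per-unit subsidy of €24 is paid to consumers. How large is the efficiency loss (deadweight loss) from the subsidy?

Pre-subsidy: 766/11 - (2/11)Q = 58 + 0.4Q gives Q* = 20 and P* = 66.
With the rebate, buyers effectively pay Pb = Ps − 24, where Ps is the price sellers receive.
On the curves, Pb = 766/11 - (2/11)Q and Ps = 58 + 0.4Q; the wedge Ps − Pb = 24 gives 58 + 0.4Q − (766/11 - (2/11)Q) = 24, so Q' = 61.25.
Then Pb = 766/11 − (2/11)·61.25 = 58.5 and Ps = 58 + 0.4·61.25 = 82.5.
The subsidy expands output by 61.25 − 20 = 41.25 past the efficient level; on those units the gap between marginal cost and willingness to pay runs from 0 up to 24.
DWL = ½ × 24 × 41.25 = 495.

Deadweight loss = €495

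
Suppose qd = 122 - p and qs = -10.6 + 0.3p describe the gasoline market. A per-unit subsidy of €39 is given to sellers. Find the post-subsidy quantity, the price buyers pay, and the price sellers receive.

q' = 29; buyers pay €93; sellers receive €132

Pre-subsidy: 122 - p = -10.6 + 0.3p gives p* = 102, q* = 20.
With the subsidy, sellers receive ps = pb + 39 for each unit, where pb is the price buyers pay.
Supply in terms of pb becomes qs = -10.6 + 0.3(pb + 39) = 1.1 + 0.3pb. Setting this equal to demand: 122 - pb = 1.1 + 0.3pb, so pb = 93.
Sellers receive ps = 93 + 39 = 132; q' = 122 − 1·93 = 29.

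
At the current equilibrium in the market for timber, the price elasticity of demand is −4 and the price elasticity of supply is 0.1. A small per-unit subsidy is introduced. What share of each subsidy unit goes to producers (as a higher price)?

For a small subsidy around the equilibrium, the benefit split depends on the relative slopes, which at a point are proportional to the elasticities.
Buyer share = εs/(εs + |εd|) = 0.1/(0.1 + 4) = 1/41; seller share = |εd|/(εs + |εd|) = 40/41.
So producers capture 40/41 of the subsidy.

Producer share = 40/41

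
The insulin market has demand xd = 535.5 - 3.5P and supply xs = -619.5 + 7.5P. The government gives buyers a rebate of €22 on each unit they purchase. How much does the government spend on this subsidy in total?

Pre-subsidy: 535.5 - 3.5P = -619.5 + 7.5P gives P* = 105, x* = 168.
With the rebate, buyers effectively pay Pb = Ps − 22, where Ps is the price sellers receive.
Demand in terms of Ps becomes xd = 535.5 − 3.5(Ps − 22) = 612.5 - 3.5Ps. Setting this equal to supply: 612.5 - 3.5Ps = -619.5 + 7.5Ps, so Ps = 112.
Buyers pay Pb = 112 − 22 = 90; x' = -619.5 + 7.5·112 = 220.5.
Government outlay = subsidy × quantity = 22 × 220.5 = 4851.

Government cost = €4851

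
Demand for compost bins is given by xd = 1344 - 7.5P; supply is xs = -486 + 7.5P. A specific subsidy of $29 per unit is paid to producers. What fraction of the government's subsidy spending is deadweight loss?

DWL / government spending = 145/1434

Pre-subsidy: 1344 - 7.5P = -486 + 7.5P gives P* = 122, x* = 429.
With the subsidy, sellers receive Ps = Pb + 29 for each unit, where Pb is the price buyers pay.
Supply in terms of Pb becomes xs = -486 + 7.5(Pb + 29) = -268.5 + 7.5Pb. Setting this equal to demand: 1344 - 7.5Pb = -268.5 + 7.5Pb, so Pb = 107.5.
Sellers receive Ps = 107.5 + 29 = 136.5; x' = 1344 − 7.5·107.5 = 537.75.
ΔCS = ½(429 + 537.75)(122 − 107.5) = 7008.9375; ΔPS = ½(429 + 537.75)(136.5 − 122) = 7008.9375.
Government spending = 29 × 537.75 = 15594.75.
DWL = ½ × 29 × (537.75 − 429) = 1576.875; fraction = 1576.875 / 15594.75 = 145/1434.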